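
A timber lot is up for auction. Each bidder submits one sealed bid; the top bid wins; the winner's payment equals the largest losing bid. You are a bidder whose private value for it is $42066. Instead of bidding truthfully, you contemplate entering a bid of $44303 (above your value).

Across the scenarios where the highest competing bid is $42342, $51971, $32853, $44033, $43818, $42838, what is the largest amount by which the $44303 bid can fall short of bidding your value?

$42342: truthful gives $0, deviation gives −$276 → loss $276.
$51971: same outcome either way → loss $0.
$32853: same outcome either way → loss $0.
$44033: truthful gives $0, deviation gives −$1967 → loss $1967.
$43818: truthful gives $0, deviation gives −$1752 → loss $1752.
$42838: truthful gives $0, deviation gives −$772 → loss $772.
Maximum loss: $1967.

$1967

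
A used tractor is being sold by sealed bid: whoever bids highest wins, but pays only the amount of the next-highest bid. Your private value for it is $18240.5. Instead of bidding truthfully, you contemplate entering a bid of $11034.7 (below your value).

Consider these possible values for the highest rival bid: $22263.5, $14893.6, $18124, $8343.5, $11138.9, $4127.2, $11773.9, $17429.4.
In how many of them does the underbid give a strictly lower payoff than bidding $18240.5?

5

The deviation hurts exactly when the highest competing bid lies strictly between $11034.7 and $18240.5 — underbidding then forfeits a profitable win.
$22263.5: above both → same outcome either way.
$14893.6: inside the interval → strictly worse (loss $3346.9).
$18124: inside the interval → strictly worse (loss $116.5).
$8343.5: below both → same outcome either way.
$11138.9: inside the interval → strictly worse (loss $7101.6).
$4127.2: below both → same outcome either way.
$11773.9: inside the interval → strictly worse (loss $6466.6).
$17429.4: inside the interval → strictly worse (loss $811.1).
Count: 5.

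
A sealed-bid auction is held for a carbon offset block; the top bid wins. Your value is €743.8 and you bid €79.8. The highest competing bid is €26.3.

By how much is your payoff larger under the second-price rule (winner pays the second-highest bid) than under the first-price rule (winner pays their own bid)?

You have the highest bid, so you win under either rule.
Second-price: pay €26.3 → payoff €717.5.
First-price: pay your own bid €79.8 → payoff €664.
Difference = €717.5 − (€664) = €53.5.

€53.5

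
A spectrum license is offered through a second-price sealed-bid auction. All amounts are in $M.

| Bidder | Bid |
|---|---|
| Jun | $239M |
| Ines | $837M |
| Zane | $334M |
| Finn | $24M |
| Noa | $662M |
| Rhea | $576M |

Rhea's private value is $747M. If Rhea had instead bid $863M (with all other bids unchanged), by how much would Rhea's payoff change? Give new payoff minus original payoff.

−$90M

The highest bid among the other bidders is $837M; Rhea's bid doesn't change that.
Original bid $576M: Rhea is not highest (top rival bid is $837M); payoff $0M.
Alternative bid $863M: Rhea is highest, pays the top rival bid $837M; payoff $747M − $837M = −$90M.
Change in payoff = −$90M − ($0M) = −$90M.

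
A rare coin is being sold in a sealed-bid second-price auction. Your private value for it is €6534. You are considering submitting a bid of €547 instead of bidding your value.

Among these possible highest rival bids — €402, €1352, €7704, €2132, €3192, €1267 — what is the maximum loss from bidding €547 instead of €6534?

€5267

€402: same outcome either way → loss €0.
€1352: truthful gives €5182, deviation gives €0 → loss €5182.
€7704: same outcome either way → loss €0.
€2132: truthful gives €4402, deviation gives €0 → loss €4402.
€3192: truthful gives €3342, deviation gives €0 → loss €3342.
€1267: truthful gives €5267, deviation gives €0 → loss €5267.
Maximum loss: €5267.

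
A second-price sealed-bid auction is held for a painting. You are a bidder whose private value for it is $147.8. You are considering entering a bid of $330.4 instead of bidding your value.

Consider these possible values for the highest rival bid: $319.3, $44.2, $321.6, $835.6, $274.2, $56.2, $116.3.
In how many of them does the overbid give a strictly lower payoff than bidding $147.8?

3

The deviation hurts exactly when the highest competing bid lies strictly between $147.8 and $330.4 — overbidding then wins at a price above your value.
$319.3: inside the interval → strictly worse (loss $171.5).
$44.2: below both → same outcome either way.
$321.6: inside the interval → strictly worse (loss $173.8).
$835.6: above both → same outcome either way.
$274.2: inside the interval → strictly worse (loss $126.4).
$56.2: below both → same outcome either way.
$116.3: below both → same outcome either way.
Count: 3.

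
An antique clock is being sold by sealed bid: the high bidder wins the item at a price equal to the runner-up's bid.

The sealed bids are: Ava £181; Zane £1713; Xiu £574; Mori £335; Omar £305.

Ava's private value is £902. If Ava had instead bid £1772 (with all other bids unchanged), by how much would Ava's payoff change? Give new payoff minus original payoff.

−£811

The highest bid among the other bidders is £1713; Ava's bid doesn't change that.
Original bid £181: Ava is not highest (top rival bid is £1713); payoff £0.
Alternative bid £1772: Ava is highest, pays the top rival bid £1713; payoff £902 − £1713 = −£811.
Change in payoff = −£811 − (£0) = −£811.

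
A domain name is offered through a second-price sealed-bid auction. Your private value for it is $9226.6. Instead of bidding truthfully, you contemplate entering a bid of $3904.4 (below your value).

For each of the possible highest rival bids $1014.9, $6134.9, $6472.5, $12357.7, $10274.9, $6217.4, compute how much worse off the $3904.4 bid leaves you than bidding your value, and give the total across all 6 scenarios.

$8855

The deviation costs you only when the competing bid falls strictly between $3904.4 and $9226.6; elsewhere both bids give the same outcome.
$1014.9: outcomes coincide → loss $0.
$6134.9: truthful payoff $3091.7, deviation payoff $0 → loss $3091.7.
$6472.5: truthful payoff $2754.1, deviation payoff $0 → loss $2754.1.
$12357.7: outcomes coincide → loss $0.
$10274.9: outcomes coincide → loss $0.
$6217.4: truthful payoff $3009.2, deviation payoff $0 → loss $3009.2.
Total loss = $3091.7 + $2754.1 + $3009.2 = $8855.
In a second-price auction your bid sets only whether you win, not what you pay, so bidding your true value is weakly dominant.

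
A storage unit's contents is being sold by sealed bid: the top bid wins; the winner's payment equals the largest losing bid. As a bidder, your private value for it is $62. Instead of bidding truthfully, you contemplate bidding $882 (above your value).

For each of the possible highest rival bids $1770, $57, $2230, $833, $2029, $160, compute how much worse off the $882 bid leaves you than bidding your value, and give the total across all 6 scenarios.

The deviation costs you only when the competing bid falls strictly between $62 and $882; elsewhere both bids give the same outcome.
$1770: outcomes coincide → loss $0.
$57: outcomes coincide → loss $0.
$2230: outcomes coincide → loss $0.
$833: truthful payoff $0, deviation payoff −$771 → loss $771.
$2029: outcomes coincide → loss $0.
$160: truthful payoff $0, deviation payoff −$98 → loss $98.
Total loss = $771 + $98 = $869.
Truthful bidding weakly dominates here: raising your bid can only win items priced above your value, and lowering it can only forfeit items priced below.

$869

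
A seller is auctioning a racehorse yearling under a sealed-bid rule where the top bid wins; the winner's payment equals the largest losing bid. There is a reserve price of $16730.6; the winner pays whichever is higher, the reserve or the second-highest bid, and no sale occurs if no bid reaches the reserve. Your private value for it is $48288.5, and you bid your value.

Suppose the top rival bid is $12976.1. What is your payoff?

Your bid $48288.5 is the highest and exceeds the reserve.
Price = max(second-highest bid, reserve) = max($12976.1, $16730.6) = $16730.6.
Payoff = $48288.5 − $16730.6 = $31557.9.

$31557.9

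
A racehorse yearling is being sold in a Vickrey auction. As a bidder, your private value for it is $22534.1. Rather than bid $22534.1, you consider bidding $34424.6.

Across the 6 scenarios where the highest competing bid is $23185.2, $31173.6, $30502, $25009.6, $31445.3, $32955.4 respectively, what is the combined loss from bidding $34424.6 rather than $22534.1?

$39066.5

The deviation costs you only when the competing bid falls strictly between $22534.1 and $34424.6; elsewhere both bids give the same outcome.
$23185.2: truthful payoff $0, deviation payoff −$651.1 → loss $651.1.
$31173.6: truthful payoff $0, deviation payoff −$8639.5 → loss $8639.5.
$30502: truthful payoff $0, deviation payoff −$7967.9 → loss $7967.9.
$25009.6: truthful payoff $0, deviation payoff −$2475.5 → loss $2475.5.
$31445.3: truthful payoff $0, deviation payoff −$8911.2 → loss $8911.2.
$32955.4: truthful payoff $0, deviation payoff −$10421.3 → loss $10421.3.
Total loss = $651.1 + $8639.5 + $7967.9 + $2475.5 + $8911.2 + $10421.3 = $39066.5.
Because the price is fixed by the runner-up's bid, deviating from your value can only change a good outcome into a bad one — never the reverse.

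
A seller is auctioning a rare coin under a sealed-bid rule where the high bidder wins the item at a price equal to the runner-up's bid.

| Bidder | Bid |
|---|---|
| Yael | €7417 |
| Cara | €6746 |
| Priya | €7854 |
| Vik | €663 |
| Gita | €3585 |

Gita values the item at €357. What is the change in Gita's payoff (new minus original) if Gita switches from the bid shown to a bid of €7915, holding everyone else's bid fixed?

The highest bid among the other bidders is €7854; Gita's bid doesn't change that.
Original bid €3585: Gita is not highest (top rival bid is €7854); payoff €0.
Alternative bid €7915: Gita is highest, pays the top rival bid €7854; payoff €357 − €7854 = −€7497.
Change in payoff = −€7497 − (€0) = −€7497.

−€7497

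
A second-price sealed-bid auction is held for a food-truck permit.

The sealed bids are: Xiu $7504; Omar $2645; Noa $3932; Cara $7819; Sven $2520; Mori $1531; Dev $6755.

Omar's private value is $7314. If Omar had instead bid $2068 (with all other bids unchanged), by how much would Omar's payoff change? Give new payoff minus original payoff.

$0

The highest bid among the other bidders is $7819; Omar's bid doesn't change that.
Original bid $2645: Omar is not highest (top rival bid is $7819); payoff $0.
Alternative bid $2068: Omar is not highest (top rival bid is $7819); payoff $0.
Change in payoff = $0 − ($0) = $0.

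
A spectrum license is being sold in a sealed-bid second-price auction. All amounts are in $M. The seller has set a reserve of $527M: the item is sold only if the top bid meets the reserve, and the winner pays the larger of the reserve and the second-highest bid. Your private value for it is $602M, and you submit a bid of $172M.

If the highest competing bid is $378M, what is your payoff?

Your bid $172M is below the highest competing bid $378M, so you lose. Payoff $0M.

$0M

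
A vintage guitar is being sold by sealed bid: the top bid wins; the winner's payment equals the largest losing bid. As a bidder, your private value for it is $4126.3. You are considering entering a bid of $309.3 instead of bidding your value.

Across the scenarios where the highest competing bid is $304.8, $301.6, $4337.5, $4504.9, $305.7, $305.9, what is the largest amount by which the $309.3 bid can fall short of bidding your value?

$0

$304.8: same outcome either way → loss $0.
$301.6: same outcome either way → loss $0.
$4337.5: same outcome either way → loss $0.
$4504.9: same outcome either way → loss $0.
$305.7: same outcome either way → loss $0.
$305.9: same outcome either way → loss $0.
Maximum loss: $0.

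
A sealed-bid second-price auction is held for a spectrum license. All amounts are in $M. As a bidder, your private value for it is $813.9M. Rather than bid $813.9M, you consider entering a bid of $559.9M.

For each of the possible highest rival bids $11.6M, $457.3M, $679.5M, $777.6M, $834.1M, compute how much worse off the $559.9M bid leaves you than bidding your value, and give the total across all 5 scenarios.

The deviation costs you only when the competing bid falls strictly between $559.9M and $813.9M; elsewhere both bids give the same outcome.
$11.6M: outcomes coincide → loss $0M.
$457.3M: outcomes coincide → loss $0M.
$679.5M: truthful payoff $134.4M, deviation payoff $0M → loss $134.4M.
$777.6M: truthful payoff $36.3M, deviation payoff $0M → loss $36.3M.
$834.1M: outcomes coincide → loss $0M.
Total loss = $134.4M + $36.3M = $170.7M.

$170.7M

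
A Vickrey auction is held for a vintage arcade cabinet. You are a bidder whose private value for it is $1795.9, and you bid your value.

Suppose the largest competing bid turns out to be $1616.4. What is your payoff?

$179.5

Your bid $1795.9 exceeds the highest competing bid $1616.4, so you win.
In a second-price auction the winner pays the second-highest bid, $1616.4.
Payoff = value − price = $1795.9 − $1616.4 = $179.5.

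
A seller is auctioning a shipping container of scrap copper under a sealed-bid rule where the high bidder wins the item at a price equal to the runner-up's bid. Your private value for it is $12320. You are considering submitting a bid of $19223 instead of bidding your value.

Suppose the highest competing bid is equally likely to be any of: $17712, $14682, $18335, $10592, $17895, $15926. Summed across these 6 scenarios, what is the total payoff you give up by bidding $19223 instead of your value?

$22950

The deviation costs you only when the competing bid falls strictly between $12320 and $19223; elsewhere both bids give the same outcome.
$17712: truthful payoff $0, deviation payoff −$5392 → loss $5392.
$14682: truthful payoff $0, deviation payoff −$2362 → loss $2362.
$18335: truthful payoff $0, deviation payoff −$6015 → loss $6015.
$10592: outcomes coincide → loss $0.
$17895: truthful payoff $0, deviation payoff −$5575 → loss $5575.
$15926: truthful payoff $0, deviation payoff −$3606 → loss $3606.
Total loss = $5392 + $2362 + $6015 + $5575 + $3606 = $22950.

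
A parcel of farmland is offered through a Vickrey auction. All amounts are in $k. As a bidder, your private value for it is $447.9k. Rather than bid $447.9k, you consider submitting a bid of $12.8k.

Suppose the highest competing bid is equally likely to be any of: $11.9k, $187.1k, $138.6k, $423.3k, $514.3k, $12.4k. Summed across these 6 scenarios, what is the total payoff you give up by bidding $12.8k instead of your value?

$594.7k

The deviation costs you only when the competing bid falls strictly between $12.8k and $447.9k; elsewhere both bids give the same outcome.
$11.9k: outcomes coincide → loss $0k.
$187.1k: truthful payoff $260.8k, deviation payoff $0k → loss $260.8k.
$138.6k: truthful payoff $309.3k, deviation payoff $0k → loss $309.3k.
$423.3k: truthful payoff $24.6k, deviation payoff $0k → loss $24.6k.
$514.3k: outcomes coincide → loss $0k.
$12.4k: outcomes coincide → loss $0k.
Total loss = $260.8k + $309.3k + $24.6k = $594.7k.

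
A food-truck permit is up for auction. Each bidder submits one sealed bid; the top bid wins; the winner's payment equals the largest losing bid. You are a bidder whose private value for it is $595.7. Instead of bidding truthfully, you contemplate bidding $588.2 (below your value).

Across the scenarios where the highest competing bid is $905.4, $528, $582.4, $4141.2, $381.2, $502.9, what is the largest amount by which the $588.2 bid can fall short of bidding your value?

$0

$905.4: same outcome either way → loss $0.
$528: same outcome either way → loss $0.
$582.4: same outcome either way → loss $0.
$4141.2: same outcome either way → loss $0.
$381.2: same outcome either way → loss $0.
$502.9: same outcome either way → loss $0.
Maximum loss: $0.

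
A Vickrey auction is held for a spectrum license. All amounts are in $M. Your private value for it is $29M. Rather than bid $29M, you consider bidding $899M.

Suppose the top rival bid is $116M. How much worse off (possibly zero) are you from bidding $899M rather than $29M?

Bidding your value $29M: you lose (since $29M < $116M). Payoff $0M.
Bidding $899M: you win and pay $116M. Payoff $29M − $116M = −$87M.
The competing bid $116M lies between your value and your inflated bid, so overbidding wins an item priced above your value.
Loss from deviating = $0M − (−$87M) = $87M.
Truthful bidding weakly dominates here: raising your bid can only win items priced above your value, and lowering it can only forfeit items priced below.

$87M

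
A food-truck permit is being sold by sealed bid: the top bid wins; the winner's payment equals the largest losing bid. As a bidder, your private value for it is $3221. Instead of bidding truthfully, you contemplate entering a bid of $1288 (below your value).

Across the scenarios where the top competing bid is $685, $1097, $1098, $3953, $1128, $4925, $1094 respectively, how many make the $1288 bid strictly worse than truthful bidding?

The deviation hurts exactly when the highest competing bid lies strictly between $1288 and $3221 — underbidding then forfeits a profitable win.
$685: below both → same outcome either way.
$1097: below both → same outcome either way.
$1098: below both → same outcome either way.
$3953: above both → same outcome either way.
$1128: below both → same outcome either way.
$4925: above both → same outcome either way.
$1094: below both → same outcome either way.
Count: 0.

0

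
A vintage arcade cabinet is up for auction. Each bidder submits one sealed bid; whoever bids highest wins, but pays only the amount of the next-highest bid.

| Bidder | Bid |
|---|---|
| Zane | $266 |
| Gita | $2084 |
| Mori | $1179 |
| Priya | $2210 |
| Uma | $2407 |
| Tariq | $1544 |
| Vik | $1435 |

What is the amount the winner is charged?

Highest bid: Uma at $2407, so Uma wins.
Second-highest bid: Priya at $2210 — that is the price the winner pays.

$2210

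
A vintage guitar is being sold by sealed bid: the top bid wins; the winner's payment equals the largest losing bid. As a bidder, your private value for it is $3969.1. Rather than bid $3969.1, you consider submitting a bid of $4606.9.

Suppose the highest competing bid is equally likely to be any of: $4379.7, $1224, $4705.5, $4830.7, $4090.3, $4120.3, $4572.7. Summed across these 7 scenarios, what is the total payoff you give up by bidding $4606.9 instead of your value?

The deviation costs you only when the competing bid falls strictly between $3969.1 and $4606.9; elsewhere both bids give the same outcome.
$4379.7: truthful payoff $0, deviation payoff −$410.6 → loss $410.6.
$1224: outcomes coincide → loss $0.
$4705.5: outcomes coincide → loss $0.
$4830.7: outcomes coincide → loss $0.
$4090.3: truthful payoff $0, deviation payoff −$121.2 → loss $121.2.
$4120.3: truthful payoff $0, deviation payoff −$151.2 → loss $151.2.
$4572.7: truthful payoff $0, deviation payoff −$603.6 → loss $603.6.
Total loss = $410.6 + $121.2 + $151.2 + $603.6 = $1286.6.

$1286.6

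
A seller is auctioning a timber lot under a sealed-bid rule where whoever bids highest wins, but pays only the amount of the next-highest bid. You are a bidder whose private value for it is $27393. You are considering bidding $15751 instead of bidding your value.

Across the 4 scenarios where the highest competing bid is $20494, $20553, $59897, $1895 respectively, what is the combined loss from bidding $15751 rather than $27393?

The deviation costs you only when the competing bid falls strictly between $15751 and $27393; elsewhere both bids give the same outcome.
$20494: truthful payoff $6899, deviation payoff $0 → loss $6899.
$20553: truthful payoff $6840, deviation payoff $0 → loss $6840.
$59897: outcomes coincide → loss $0.
$1895: outcomes coincide → loss $0.
Total loss = $6899 + $6840 = $13739.
Truthful bidding weakly dominates here: raising your bid can only win items priced above your value, and lowering it can only forfeit items priced below.

$13739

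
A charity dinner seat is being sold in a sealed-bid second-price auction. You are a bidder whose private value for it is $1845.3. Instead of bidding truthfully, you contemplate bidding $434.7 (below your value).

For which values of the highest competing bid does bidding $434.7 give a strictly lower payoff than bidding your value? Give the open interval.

($434.7, $1845.3)

If the competing bid is below $434.7, both bids win at the same price — no difference.
If it is above $1845.3, both bids lose — no difference.
If it lies strictly between $434.7 and $1845.3, bidding your value wins at a price below your value (positive payoff) while bidding $434.7 loses (payoff 0).
So the deviation strictly hurts on the open interval ($434.7, $1845.3).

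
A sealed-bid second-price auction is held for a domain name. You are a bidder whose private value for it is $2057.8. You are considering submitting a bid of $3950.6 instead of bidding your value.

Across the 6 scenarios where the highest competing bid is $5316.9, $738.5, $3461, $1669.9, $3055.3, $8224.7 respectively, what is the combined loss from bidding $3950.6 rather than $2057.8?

The deviation costs you only when the competing bid falls strictly between $2057.8 and $3950.6; elsewhere both bids give the same outcome.
$5316.9: outcomes coincide → loss $0.
$738.5: outcomes coincide → loss $0.
$3461: truthful payoff $0, deviation payoff −$1403.2 → loss $1403.2.
$1669.9: outcomes coincide → loss $0.
$3055.3: truthful payoff $0, deviation payoff −$997.5 → loss $997.5.
$8224.7: outcomes coincide → loss $0.
Total loss = $1403.2 + $997.5 = $2400.7.

$2400.7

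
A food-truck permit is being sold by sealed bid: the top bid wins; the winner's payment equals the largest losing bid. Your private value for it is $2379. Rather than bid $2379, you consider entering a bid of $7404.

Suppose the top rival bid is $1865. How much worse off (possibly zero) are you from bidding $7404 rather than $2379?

Bidding your value $2379: you win (since $2379 > $1865) and pay $1865. Payoff $514.
Bidding $7404: you win and pay $1865. Payoff $2379 − $1865 = $514.
Difference = $514 − $514 = $0; both bids lead to the same outcome because the competing bid is below both your value and your alternative bid.
In a second-price auction your bid sets only whether you win, not what you pay, so bidding your true value is weakly dominant.

$0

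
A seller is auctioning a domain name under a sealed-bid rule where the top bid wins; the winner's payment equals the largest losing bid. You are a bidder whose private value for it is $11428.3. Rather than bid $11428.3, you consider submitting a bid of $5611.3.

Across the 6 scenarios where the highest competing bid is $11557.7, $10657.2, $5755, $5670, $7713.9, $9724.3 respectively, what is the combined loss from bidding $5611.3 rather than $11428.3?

$17621.1

The deviation costs you only when the competing bid falls strictly between $5611.3 and $11428.3; elsewhere both bids give the same outcome.
$11557.7: outcomes coincide → loss $0.
$10657.2: truthful payoff $771.1, deviation payoff $0 → loss $771.1.
$5755: truthful payoff $5673.3, deviation payoff $0 → loss $5673.3.
$5670: truthful payoff $5758.3, deviation payoff $0 → loss $5758.3.
$7713.9: truthful payoff $3714.4, deviation payoff $0 → loss $3714.4.
$9724.3: truthful payoff $1704, deviation payoff $0 → loss $1704.
Total loss = $771.1 + $5673.3 + $5758.3 + $3714.4 + $1704 = $17621.1.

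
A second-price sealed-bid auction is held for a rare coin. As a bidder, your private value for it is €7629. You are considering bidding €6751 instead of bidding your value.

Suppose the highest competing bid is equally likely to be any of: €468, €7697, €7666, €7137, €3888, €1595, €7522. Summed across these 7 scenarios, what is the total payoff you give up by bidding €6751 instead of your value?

The deviation costs you only when the competing bid falls strictly between €6751 and €7629; elsewhere both bids give the same outcome.
€468: outcomes coincide → loss €0.
€7697: outcomes coincide → loss €0.
€7666: outcomes coincide → loss €0.
€7137: truthful payoff €492, deviation payoff €0 → loss €492.
€3888: outcomes coincide → loss €0.
€1595: outcomes coincide → loss €0.
€7522: truthful payoff €107, deviation payoff €0 → loss €107.
Total loss = €492 + €107 = €599.

€599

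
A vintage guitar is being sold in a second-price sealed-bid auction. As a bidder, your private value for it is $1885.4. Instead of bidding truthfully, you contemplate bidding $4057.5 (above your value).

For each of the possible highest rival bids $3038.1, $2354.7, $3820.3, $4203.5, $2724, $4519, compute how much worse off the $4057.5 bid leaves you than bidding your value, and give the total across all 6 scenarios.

The deviation costs you only when the competing bid falls strictly between $1885.4 and $4057.5; elsewhere both bids give the same outcome.
$3038.1: truthful payoff $0, deviation payoff −$1152.7 → loss $1152.7.
$2354.7: truthful payoff $0, deviation payoff −$469.3 → loss $469.3.
$3820.3: truthful payoff $0, deviation payoff −$1934.9 → loss $1934.9.
$4203.5: outcomes coincide → loss $0.
$2724: truthful payoff $0, deviation payoff −$838.6 → loss $838.6.
$4519: outcomes coincide → loss $0.
Total loss = $1152.7 + $469.3 + $1934.9 + $838.6 = $4395.5.

$4395.5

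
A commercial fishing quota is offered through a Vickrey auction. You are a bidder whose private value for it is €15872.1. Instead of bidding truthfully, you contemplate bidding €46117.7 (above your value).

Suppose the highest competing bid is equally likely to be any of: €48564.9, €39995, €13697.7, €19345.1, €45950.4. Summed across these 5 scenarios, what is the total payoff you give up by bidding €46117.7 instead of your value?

€57674.2

The deviation costs you only when the competing bid falls strictly between €15872.1 and €46117.7; elsewhere both bids give the same outcome.
€48564.9: outcomes coincide → loss €0.
€39995: truthful payoff €0, deviation payoff −€24122.9 → loss €24122.9.
€13697.7: outcomes coincide → loss €0.
€19345.1: truthful payoff €0, deviation payoff −€3473 → loss €3473.
€45950.4: truthful payoff €0, deviation payoff −€30078.3 → loss €30078.3.
Total loss = €24122.9 + €3473 + €30078.3 = €57674.2.
Because the price is fixed by the runner-up's bid, deviating from your value can only change a good outcome into a bad one — never the reverse.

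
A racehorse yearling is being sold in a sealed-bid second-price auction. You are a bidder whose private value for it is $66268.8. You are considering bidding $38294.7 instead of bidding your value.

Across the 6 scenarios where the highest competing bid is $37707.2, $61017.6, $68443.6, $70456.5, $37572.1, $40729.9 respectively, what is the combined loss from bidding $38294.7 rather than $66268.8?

The deviation costs you only when the competing bid falls strictly between $38294.7 and $66268.8; elsewhere both bids give the same outcome.
$37707.2: outcomes coincide → loss $0.
$61017.6: truthful payoff $5251.2, deviation payoff $0 → loss $5251.2.
$68443.6: outcomes coincide → loss $0.
$70456.5: outcomes coincide → loss $0.
$37572.1: outcomes coincide → loss $0.
$40729.9: truthful payoff $25538.9, deviation payoff $0 → loss $25538.9.
Total loss = $5251.2 + $25538.9 = $30790.1.
In a second-price auction your bid sets only whether you win, not what you pay, so bidding your true value is weakly dominant.

$30790.1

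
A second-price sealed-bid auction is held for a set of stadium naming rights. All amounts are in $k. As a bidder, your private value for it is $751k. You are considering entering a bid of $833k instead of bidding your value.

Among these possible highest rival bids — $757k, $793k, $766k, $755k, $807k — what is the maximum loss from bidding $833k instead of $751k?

$56k

$757k: truthful gives $0k, deviation gives −$6k → loss $6k.
$793k: truthful gives $0k, deviation gives −$42k → loss $42k.
$766k: truthful gives $0k, deviation gives −$15k → loss $15k.
$755k: truthful gives $0k, deviation gives −$4k → loss $4k.
$807k: truthful gives $0k, deviation gives −$56k → loss $56k.
Maximum loss: $56k.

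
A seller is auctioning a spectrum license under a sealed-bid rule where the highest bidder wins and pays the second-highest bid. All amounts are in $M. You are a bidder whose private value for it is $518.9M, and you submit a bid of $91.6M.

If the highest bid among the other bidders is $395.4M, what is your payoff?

Your bid $91.6M is below the highest competing bid $395.4M, so you lose.
A losing bidder pays nothing and receives nothing: payoff = $0M.

$0M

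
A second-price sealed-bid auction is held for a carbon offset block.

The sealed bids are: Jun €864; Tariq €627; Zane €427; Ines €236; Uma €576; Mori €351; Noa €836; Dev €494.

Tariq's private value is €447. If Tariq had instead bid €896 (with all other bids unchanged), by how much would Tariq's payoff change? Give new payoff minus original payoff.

−€417

The highest bid among the other bidders is €864; Tariq's bid doesn't change that.
Original bid €627: Tariq is not highest (top rival bid is €864); payoff €0.
Alternative bid €896: Tariq is highest, pays the top rival bid €864; payoff €447 − €864 = −€417.
Change in payoff = −€417 − (€0) = −€417.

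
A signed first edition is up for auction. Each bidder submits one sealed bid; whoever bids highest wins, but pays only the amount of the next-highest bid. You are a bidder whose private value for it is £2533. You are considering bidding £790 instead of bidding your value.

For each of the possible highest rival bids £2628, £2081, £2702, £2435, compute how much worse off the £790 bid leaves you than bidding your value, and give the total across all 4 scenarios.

The deviation costs you only when the competing bid falls strictly between £790 and £2533; elsewhere both bids give the same outcome.
£2628: outcomes coincide → loss £0.
£2081: truthful payoff £452, deviation payoff £0 → loss £452.
£2702: outcomes coincide → loss £0.
£2435: truthful payoff £98, deviation payoff £0 → loss £98.
Total loss = £452 + £98 = £550.

£550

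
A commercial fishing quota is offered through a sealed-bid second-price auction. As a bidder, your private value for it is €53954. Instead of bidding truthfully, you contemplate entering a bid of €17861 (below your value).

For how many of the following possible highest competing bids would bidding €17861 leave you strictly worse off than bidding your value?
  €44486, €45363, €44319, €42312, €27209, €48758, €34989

The deviation hurts exactly when the highest competing bid lies strictly between €17861 and €53954 — underbidding then forfeits a profitable win.
€44486: inside the interval → strictly worse (loss €9468).
€45363: inside the interval → strictly worse (loss €8591).
€44319: inside the interval → strictly worse (loss €9635).
€42312: inside the interval → strictly worse (loss €11642).
€27209: inside the interval → strictly worse (loss €26745).
€48758: inside the interval → strictly worse (loss €5196).
€34989: inside the interval → strictly worse (loss €18965).
Count: 7.

7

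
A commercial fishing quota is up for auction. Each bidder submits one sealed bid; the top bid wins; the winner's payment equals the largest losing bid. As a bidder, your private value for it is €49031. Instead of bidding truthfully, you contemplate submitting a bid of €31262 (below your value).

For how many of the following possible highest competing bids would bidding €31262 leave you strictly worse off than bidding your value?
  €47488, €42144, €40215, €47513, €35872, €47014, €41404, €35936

8

The deviation hurts exactly when the highest competing bid lies strictly between €31262 and €49031 — underbidding then forfeits a profitable win.
€47488: inside the interval → strictly worse (loss €1543).
€42144: inside the interval → strictly worse (loss €6887).
€40215: inside the interval → strictly worse (loss €8816).
€47513: inside the interval → strictly worse (loss €1518).
€35872: inside the interval → strictly worse (loss €13159).
€47014: inside the interval → strictly worse (loss €2017).
€41404: inside the interval → strictly worse (loss €7627).
€35936: inside the interval → strictly worse (loss €13095).
Count: 8.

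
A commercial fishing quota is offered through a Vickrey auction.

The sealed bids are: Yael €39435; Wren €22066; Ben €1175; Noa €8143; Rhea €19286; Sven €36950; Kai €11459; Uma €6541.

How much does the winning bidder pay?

€36950

Highest bid: Yael at €39435, so Yael wins.
Second-highest bid: Sven at €36950 — that is the price the winner pays.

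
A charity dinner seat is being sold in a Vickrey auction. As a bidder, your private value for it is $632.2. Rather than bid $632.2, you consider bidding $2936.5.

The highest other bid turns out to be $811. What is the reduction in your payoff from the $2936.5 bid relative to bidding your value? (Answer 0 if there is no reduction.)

Bidding your value $632.2: you lose (since $632.2 < $811). Payoff $0.
Bidding $2936.5: you win and pay $811. Payoff $632.2 − $811 = −$178.8.
The competing bid $811 lies between your value and your inflated bid, so overbidding wins an item priced above your value.
Loss from deviating = $0 − (−$178.8) = $178.8.

$178.8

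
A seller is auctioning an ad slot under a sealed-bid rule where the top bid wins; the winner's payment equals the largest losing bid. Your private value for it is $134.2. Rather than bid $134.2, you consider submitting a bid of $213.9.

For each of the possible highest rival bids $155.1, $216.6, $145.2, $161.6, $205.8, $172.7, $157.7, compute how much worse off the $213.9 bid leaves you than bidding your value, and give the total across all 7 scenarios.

$192.9

The deviation costs you only when the competing bid falls strictly between $134.2 and $213.9; elsewhere both bids give the same outcome.
$155.1: truthful payoff $0, deviation payoff −$20.9 → loss $20.9.
$216.6: outcomes coincide → loss $0.
$145.2: truthful payoff $0, deviation payoff −$11 → loss $11.
$161.6: truthful payoff $0, deviation payoff −$27.4 → loss $27.4.
$205.8: truthful payoff $0, deviation payoff −$71.6 → loss $71.6.
$172.7: truthful payoff $0, deviation payoff −$38.5 → loss $38.5.
$157.7: truthful payoff $0, deviation payoff −$23.5 → loss $23.5.
Total loss = $20.9 + $11 + $27.4 + $71.6 + $38.5 + $23.5 = $192.9.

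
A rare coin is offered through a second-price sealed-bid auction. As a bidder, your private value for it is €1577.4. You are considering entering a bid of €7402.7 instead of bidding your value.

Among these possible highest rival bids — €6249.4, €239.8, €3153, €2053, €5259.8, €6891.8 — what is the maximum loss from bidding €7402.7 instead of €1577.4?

€5314.4

€6249.4: truthful gives €0, deviation gives −€4672 → loss €4672.
€239.8: same outcome either way → loss €0.
€3153: truthful gives €0, deviation gives −€1575.6 → loss €1575.6.
€2053: truthful gives €0, deviation gives −€475.6 → loss €475.6.
€5259.8: truthful gives €0, deviation gives −€3682.4 → loss €3682.4.
€6891.8: truthful gives €0, deviation gives −€5314.4 → loss €5314.4.
Maximum loss: €5314.4.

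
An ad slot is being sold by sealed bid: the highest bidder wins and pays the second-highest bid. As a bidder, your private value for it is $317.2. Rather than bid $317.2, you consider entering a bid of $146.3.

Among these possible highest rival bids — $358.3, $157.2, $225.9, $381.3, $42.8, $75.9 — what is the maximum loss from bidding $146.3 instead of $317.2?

$160

$358.3: same outcome either way → loss $0.
$157.2: truthful gives $160, deviation gives $0 → loss $160.
$225.9: truthful gives $91.3, deviation gives $0 → loss $91.3.
$381.3: same outcome either way → loss $0.
$42.8: same outcome either way → loss $0.
$75.9: same outcome either way → loss $0.
Maximum loss: $160.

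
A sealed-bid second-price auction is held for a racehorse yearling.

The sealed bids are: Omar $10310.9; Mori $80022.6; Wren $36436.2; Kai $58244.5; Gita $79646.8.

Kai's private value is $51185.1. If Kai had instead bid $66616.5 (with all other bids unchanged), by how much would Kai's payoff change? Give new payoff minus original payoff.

The highest bid among the other bidders is $80022.6; Kai's bid doesn't change that.
Original bid $58244.5: Kai is not highest (top rival bid is $80022.6); payoff $0.
Alternative bid $66616.5: Kai is not highest (top rival bid is $80022.6); payoff $0.
Change in payoff = $0 − ($0) = $0.

$0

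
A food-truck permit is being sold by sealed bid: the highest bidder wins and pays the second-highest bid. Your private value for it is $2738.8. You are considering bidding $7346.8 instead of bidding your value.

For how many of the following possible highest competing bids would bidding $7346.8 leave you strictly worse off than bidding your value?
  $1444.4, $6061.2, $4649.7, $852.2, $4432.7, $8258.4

3

The deviation hurts exactly when the highest competing bid lies strictly between $2738.8 and $7346.8 — overbidding then wins at a price above your value.
$1444.4: below both → same outcome either way.
$6061.2: inside the interval → strictly worse (loss $3322.4).
$4649.7: inside the interval → strictly worse (loss $1910.9).
$852.2: below both → same outcome either way.
$4432.7: inside the interval → strictly worse (loss $1693.9).
$8258.4: above both → same outcome either way.
Count: 3.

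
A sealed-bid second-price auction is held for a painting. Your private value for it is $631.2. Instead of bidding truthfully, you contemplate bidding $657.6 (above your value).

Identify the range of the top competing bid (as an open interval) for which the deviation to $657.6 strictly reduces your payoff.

($631.2, $657.6)

If the competing bid is below $631.2, both bids win at the same price — no difference.
If it is above $657.6, both bids lose — no difference.
If it lies strictly between $631.2 and $657.6, bidding your value loses (payoff 0) while bidding $657.6 wins at a price above your value (payoff negative).
So the deviation strictly hurts on the open interval ($631.2, $657.6).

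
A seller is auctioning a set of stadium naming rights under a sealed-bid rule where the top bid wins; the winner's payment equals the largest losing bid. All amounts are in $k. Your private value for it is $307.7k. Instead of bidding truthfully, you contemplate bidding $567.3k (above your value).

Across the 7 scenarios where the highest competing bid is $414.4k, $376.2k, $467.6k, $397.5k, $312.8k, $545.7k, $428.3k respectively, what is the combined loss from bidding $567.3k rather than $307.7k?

$788.6k

The deviation costs you only when the competing bid falls strictly between $307.7k and $567.3k; elsewhere both bids give the same outcome.
$414.4k: truthful payoff $0k, deviation payoff −$106.7k → loss $106.7k.
$376.2k: truthful payoff $0k, deviation payoff −$68.5k → loss $68.5k.
$467.6k: truthful payoff $0k, deviation payoff −$159.9k → loss $159.9k.
$397.5k: truthful payoff $0k, deviation payoff −$89.8k → loss $89.8k.
$312.8k: truthful payoff $0k, deviation payoff −$5.1k → loss $5.1k.
$545.7k: truthful payoff $0k, deviation payoff −$238k → loss $238k.
$428.3k: truthful payoff $0k, deviation payoff −$120.6k → loss $120.6k.
Total loss = $106.7k + $68.5k + $159.9k + $89.8k + $5.1k + $238k + $120.6k = $788.6k.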